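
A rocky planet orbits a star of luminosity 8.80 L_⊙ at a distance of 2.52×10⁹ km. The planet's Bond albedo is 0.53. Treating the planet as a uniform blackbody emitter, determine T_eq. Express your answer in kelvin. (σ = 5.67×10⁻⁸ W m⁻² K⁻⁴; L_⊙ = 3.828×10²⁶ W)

d = 2.52×10⁹ km = 2.52×10¹² m.
L = 8.80 × 3.828×10²⁶ = 3.37×10²⁷ W.
Flux: S = L/(4πd²) = 3.37×10²⁷/(4π×(2.52×10¹²)²) = 42.2 W m⁻².
Energy balance: absorbed = emitted ⇒ πR²·S(1−A) = 4πR²·σT_eq⁴, so T_eq⁴ = S(1−A)/(4σ).
T_eq = [42.2 × 0.47 / (4 × 5.67×10⁻⁸)]^(1/4) = (8.75×10⁷)^(1/4) = 96.7 K.

T_eq ≈ 96.7 K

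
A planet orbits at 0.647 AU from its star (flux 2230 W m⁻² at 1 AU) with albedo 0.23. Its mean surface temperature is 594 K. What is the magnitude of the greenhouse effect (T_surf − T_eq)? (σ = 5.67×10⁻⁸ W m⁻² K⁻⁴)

ΔT ≈ 227.3 K

S = 2230/0.647² = 5327 W m⁻².
T_eq = [S(1−A)/(4σ)]^(1/4) = [5327×0.77/(4×5.67×10⁻⁸)]^(1/4) = 366.7 K.
ΔT = T_surf − T_eq = 594 − 366.7.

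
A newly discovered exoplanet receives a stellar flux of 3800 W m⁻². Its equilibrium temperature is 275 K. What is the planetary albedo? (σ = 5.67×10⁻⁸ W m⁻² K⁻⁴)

From T_eq⁴ = S(1−A)/(4σ): 1−A = 4σT_eq⁴/S.
1−A = 4 × 5.67×10⁻⁸ × (275)⁴ / 3800 = 0.341.

A ≈ 0.66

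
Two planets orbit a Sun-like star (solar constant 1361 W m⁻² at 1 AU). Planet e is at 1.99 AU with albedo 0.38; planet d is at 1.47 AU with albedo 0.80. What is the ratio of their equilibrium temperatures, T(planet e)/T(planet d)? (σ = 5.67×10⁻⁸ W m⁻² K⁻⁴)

T₁/T₂ ≈ 1.140

T_eq = [S₀(1−A)/(4σd²)]^(1/4), so T ∝ (1−A)^(1/4) / √d.
T₁ = [1361×0.62/(4×5.67×10⁻⁸×1.99²)]^(1/4) = 175.08 K.
T₂ = [1361×0.20/(4×5.67×10⁻⁸×1.47²)]^(1/4) = 153.52 K.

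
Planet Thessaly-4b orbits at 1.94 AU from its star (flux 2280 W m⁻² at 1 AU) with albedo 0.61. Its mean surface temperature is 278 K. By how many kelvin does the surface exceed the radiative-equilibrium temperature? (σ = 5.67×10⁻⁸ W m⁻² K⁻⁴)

S = 2280/1.94² = 605.8 W m⁻².
T_eq = [S(1−A)/(4σ)]^(1/4) = [605.8×0.39/(4×5.67×10⁻⁸)]^(1/4) = 179.7 K.
ΔT = T_surf − T_eq = 278 − 179.7.

ΔT ≈ 98.3 K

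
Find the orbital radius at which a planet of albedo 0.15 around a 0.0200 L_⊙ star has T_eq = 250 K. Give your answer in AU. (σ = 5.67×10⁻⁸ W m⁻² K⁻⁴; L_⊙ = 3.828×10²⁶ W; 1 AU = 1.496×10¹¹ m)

L = 0.0200 × 3.828×10²⁶ = 7.66×10²⁴ W.
From T_eq⁴ = L(1−A)/(16πσd²): d = √[L(1−A)/(16πσT_eq⁴)].
d = √[7.66×10²⁴ × 0.85 / (16π × 5.67×10⁻⁸ × (250)⁴)] = 2.42×10¹⁰ m = 0.162 AU.

d ≈ 0.162 AU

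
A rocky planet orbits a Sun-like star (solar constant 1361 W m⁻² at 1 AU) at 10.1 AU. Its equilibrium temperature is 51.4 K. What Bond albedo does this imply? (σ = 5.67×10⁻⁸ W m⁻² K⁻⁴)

Flux at 10.1 AU: S = 1361/10.1² = 13.3 W m⁻².
From T_eq⁴ = S(1−A)/(4σ): 1−A = 4σT_eq⁴/S.
1−A = 4 × 5.67×10⁻⁸ × (51.4)⁴ / 13.3 = 0.119.

A ≈ 0.88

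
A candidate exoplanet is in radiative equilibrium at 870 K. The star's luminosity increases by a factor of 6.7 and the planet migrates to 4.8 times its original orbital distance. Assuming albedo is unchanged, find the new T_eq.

T_eq ≈ 639 K

T_eq ∝ L^(1/4) · d^(−1/2).
T′ = 870 × 6.7^(1/4) / 4.8^(1/2) = 639 K.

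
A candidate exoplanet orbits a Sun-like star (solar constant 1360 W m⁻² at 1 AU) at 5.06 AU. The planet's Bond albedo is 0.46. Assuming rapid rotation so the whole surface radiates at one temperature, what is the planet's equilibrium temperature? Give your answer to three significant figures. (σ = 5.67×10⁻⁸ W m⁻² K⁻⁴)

T_eq ≈ 106 K

Flux at 5.06 AU: S = 1360/5.06² = 53.1 W m⁻².
Energy balance: absorbed = emitted ⇒ πR²·S(1−A) = 4πR²·σT_eq⁴, so T_eq⁴ = S(1−A)/(4σ).
T_eq = [53.1 × 0.54 / (4 × 5.67×10⁻⁸)]^(1/4) = (1.26×10⁸)^(1/4) = 106 K.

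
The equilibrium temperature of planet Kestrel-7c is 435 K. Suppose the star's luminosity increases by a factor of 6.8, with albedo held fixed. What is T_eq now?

T_eq ∝ L^(1/4) · d^(−1/2).
T′ = 435 × 6.8^(1/4) = 702 K.

T_eq ≈ 702 K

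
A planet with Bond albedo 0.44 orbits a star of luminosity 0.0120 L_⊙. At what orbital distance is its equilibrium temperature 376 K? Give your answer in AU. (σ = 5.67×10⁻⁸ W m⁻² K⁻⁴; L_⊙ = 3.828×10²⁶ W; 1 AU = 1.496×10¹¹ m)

d ≈ 0.0449 AU

L = 0.0120 × 3.828×10²⁶ = 4.59×10²⁴ W.
From T_eq⁴ = L(1−A)/(16πσd²): d = √[L(1−A)/(16πσT_eq⁴)].
d = √[4.59×10²⁴ × 0.56 / (16π × 5.67×10⁻⁸ × (376)⁴)] = 6.72×10⁹ m = 0.0449 AU.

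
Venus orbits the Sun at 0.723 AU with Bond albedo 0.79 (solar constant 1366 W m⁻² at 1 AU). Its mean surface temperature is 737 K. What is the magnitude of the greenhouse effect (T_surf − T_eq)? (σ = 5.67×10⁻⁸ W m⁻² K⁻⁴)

ΔT ≈ 515.2 K

S = 1366/0.723² = 2613 W m⁻².
T_eq = [S(1−A)/(4σ)]^(1/4) = [2613×0.21/(4×5.67×10⁻⁸)]^(1/4) = 221.8 K.
ΔT = T_surf − T_eq = 737 − 221.8.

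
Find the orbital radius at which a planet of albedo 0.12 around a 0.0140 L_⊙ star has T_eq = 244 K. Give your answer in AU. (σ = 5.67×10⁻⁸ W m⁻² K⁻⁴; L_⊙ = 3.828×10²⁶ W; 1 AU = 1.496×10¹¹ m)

L = 0.0140 × 3.828×10²⁶ = 5.36×10²⁴ W.
From T_eq⁴ = L(1−A)/(16πσd²): d = √[L(1−A)/(16πσT_eq⁴)].
d = √[5.36×10²⁴ × 0.88 / (16π × 5.67×10⁻⁸ × (244)⁴)] = 2.16×10¹⁰ m = 0.144 AU.

d ≈ 0.144 AU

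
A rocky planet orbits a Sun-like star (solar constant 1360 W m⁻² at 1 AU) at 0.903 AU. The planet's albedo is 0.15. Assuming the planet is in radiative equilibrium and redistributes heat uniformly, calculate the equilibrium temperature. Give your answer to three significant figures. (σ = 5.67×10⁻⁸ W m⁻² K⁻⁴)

Flux at 0.903 AU: S = 1360/0.903² = 1670 W m⁻².
Energy balance: absorbed = emitted ⇒ πR²·S(1−A) = 4πR²·σT_eq⁴, so T_eq⁴ = S(1−A)/(4σ).
T_eq = [1670 × 0.85 / (4 × 5.67×10⁻⁸)]^(1/4) = (6.25×10⁹)^(1/4) = 281 K.

T_eq ≈ 281 K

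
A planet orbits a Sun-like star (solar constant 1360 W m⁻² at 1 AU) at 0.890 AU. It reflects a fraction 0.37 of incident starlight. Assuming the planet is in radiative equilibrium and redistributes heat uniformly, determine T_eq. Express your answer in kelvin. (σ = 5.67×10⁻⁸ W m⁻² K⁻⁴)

Flux at 0.890 AU: S = 1360/0.890² = 1720 W m⁻².
Energy balance: absorbed = emitted ⇒ πR²·S(1−A) = 4πR²·σT_eq⁴, so T_eq⁴ = S(1−A)/(4σ).
T_eq = [1720 × 0.63 / (4 × 5.67×10⁻⁸)]^(1/4) = (4.77×10⁹)^(1/4) = 263 K.

T_eq ≈ 263 K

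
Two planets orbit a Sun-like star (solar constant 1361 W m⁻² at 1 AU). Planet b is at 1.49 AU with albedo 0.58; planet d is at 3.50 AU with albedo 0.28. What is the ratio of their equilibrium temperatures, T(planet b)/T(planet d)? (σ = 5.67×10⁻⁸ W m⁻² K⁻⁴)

T_eq = [S₀(1−A)/(4σd²)]^(1/4), so T ∝ (1−A)^(1/4) / √d.
T₁ = [1361×0.42/(4×5.67×10⁻⁸×1.49²)]^(1/4) = 183.56 K.
T₂ = [1361×0.72/(4×5.67×10⁻⁸×3.50²)]^(1/4) = 137.04 K.

T₁/T₂ ≈ 1.339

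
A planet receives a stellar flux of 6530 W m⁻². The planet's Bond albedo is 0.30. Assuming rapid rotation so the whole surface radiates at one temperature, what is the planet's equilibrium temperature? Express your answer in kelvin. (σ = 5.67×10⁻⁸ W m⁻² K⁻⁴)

T_eq ≈ 377 K

Energy balance: absorbed = emitted ⇒ πR²·S(1−A) = 4πR²·σT_eq⁴, so T_eq⁴ = S(1−A)/(4σ).
T_eq = [6530 × 0.70 / (4 × 5.67×10⁻⁸)]^(1/4) = (2.02×10¹⁰)^(1/4) = 377 K.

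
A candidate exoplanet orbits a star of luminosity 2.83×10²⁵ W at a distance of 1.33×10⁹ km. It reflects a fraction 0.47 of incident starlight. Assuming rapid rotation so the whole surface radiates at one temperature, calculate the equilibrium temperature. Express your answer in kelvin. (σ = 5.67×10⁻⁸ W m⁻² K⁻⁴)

d = 1.33×10⁹ km = 1.33×10¹² m.
Flux: S = L/(4πd²) = 2.83×10²⁵/(4π×(1.33×10¹²)²) = 1.27 W m⁻².
Energy balance: absorbed = emitted ⇒ πR²·S(1−A) = 4πR²·σT_eq⁴, so T_eq⁴ = S(1−A)/(4σ).
T_eq = [1.27 × 0.53 / (4 × 5.67×10⁻⁸)]^(1/4) = (2.98×10⁶)^(1/4) = 41.5 K.

T_eq ≈ 41.5 K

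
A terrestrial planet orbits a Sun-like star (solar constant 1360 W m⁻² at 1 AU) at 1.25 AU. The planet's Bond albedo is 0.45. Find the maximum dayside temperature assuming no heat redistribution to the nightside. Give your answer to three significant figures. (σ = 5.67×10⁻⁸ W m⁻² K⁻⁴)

Flux at 1.25 AU: S = 1360/1.25² = 870 W m⁻².
With no redistribution each surface element balances locally: S(1−A) = σT⁴.
T = [870 × 0.55 / 5.67×10⁻⁸]^(1/4) = (8.44×10⁹)^(1/4) = 303 K.

T_ss ≈ 303 K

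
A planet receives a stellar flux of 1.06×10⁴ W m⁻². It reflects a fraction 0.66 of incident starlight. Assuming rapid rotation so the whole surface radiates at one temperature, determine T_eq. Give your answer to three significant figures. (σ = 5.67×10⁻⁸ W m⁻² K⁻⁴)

Energy balance: absorbed = emitted ⇒ πR²·S(1−A) = 4πR²·σT_eq⁴, so T_eq⁴ = S(1−A)/(4σ).
T_eq = [1.06×10⁴ × 0.34 / (4 × 5.67×10⁻⁸)]^(1/4) = (1.59×10¹⁰)^(1/4) = 355 K.

T_eq ≈ 355 K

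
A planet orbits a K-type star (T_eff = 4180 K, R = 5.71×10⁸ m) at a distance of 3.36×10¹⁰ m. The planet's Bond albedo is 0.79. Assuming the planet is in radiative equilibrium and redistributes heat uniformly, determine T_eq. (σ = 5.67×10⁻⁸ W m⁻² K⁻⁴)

T_eq ≈ 261 K

L = 4πR_⋆²σT_⋆⁴ = 4π(5.71×10⁸)² × 5.67×10⁻⁸ × (4180)⁴ = 7.09×10²⁵ W.
S = L/(4πd²) = 5000 W m⁻².
Energy balance: absorbed = emitted ⇒ πR²·S(1−A) = 4πR²·σT_eq⁴, so T_eq⁴ = S(1−A)/(4σ).
T_eq = [5000 × 0.21 / (4 × 5.67×10⁻⁸)]^(1/4) = (4.63×10⁹)^(1/4) = 261 K.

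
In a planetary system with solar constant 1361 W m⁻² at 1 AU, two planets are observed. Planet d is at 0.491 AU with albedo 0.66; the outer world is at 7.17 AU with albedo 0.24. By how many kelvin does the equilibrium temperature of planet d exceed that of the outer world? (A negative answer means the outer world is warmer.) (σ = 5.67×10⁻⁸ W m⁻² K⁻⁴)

T_eq = [S₀(1−A)/(4σd²)]^(1/4), so T ∝ (1−A)^(1/4) / √d.
T₁ = [1361×0.34/(4×5.67×10⁻⁸×0.491²)]^(1/4) = 303.31 K.
T₂ = [1361×0.76/(4×5.67×10⁻⁸×7.17²)]^(1/4) = 97.05 K.

ΔT ≈ 206.3 K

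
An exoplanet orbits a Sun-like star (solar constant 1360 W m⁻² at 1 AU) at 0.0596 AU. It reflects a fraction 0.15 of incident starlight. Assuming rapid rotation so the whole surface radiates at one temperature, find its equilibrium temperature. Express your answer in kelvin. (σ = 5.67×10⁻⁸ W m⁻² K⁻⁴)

Flux at 0.0596 AU: S = 1360/0.0596² = 3.83×10⁵ W m⁻².
Energy balance: absorbed = emitted ⇒ πR²·S(1−A) = 4πR²·σT_eq⁴, so T_eq⁴ = S(1−A)/(4σ).
T_eq = [3.83×10⁵ × 0.85 / (4 × 5.67×10⁻⁸)]^(1/4) = (1.43×10¹²)^(1/4) = 1090 K.

T_eq ≈ 1090 K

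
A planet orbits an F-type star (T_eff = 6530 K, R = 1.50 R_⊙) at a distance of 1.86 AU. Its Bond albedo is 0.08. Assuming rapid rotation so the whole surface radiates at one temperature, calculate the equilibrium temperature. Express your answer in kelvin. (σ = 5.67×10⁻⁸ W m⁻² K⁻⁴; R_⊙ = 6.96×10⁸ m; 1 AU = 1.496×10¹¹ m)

T_eq ≈ 277 K

R_⋆ = 1.50 × 6.96×10⁸ = 1.04×10⁹ m.
d = 1.86 AU = 2.78×10¹¹ m.
L = 4πR_⋆²σT_⋆⁴ = 4π(1.04×10⁹)² × 5.67×10⁻⁸ × (6530)⁴ = 1.41×10²⁷ W.
S = L/(4πd²) = 1450 W m⁻².
Energy balance: absorbed = emitted ⇒ πR²·S(1−A) = 4πR²·σT_eq⁴, so T_eq⁴ = S(1−A)/(4σ).
T_eq = [1450 × 0.92 / (4 × 5.67×10⁻⁸)]^(1/4) = (5.89×10⁹)^(1/4) = 277 K.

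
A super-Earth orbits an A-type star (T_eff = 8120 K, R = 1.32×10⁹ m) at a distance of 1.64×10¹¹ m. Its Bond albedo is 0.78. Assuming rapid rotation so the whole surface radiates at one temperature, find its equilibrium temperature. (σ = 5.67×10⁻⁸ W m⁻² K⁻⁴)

T_eq ≈ 353 K

L = 4πR_⋆²σT_⋆⁴ = 4π(1.32×10⁹)² × 5.67×10⁻⁸ × (8120)⁴ = 5.40×10²⁷ W.
S = L/(4πd²) = 1.60×10⁴ W m⁻².
Energy balance: absorbed = emitted ⇒ πR²·S(1−A) = 4πR²·σT_eq⁴, so T_eq⁴ = S(1−A)/(4σ).
T_eq = [1.60×10⁴ × 0.22 / (4 × 5.67×10⁻⁸)]^(1/4) = (1.55×10¹⁰)^(1/4) = 353 K.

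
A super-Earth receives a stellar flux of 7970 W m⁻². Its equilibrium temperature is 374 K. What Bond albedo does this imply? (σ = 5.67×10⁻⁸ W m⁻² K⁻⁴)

From T_eq⁴ = S(1−A)/(4σ): 1−A = 4σT_eq⁴/S.
1−A = 4 × 5.67×10⁻⁸ × (374)⁴ / 7970 = 0.557.

A ≈ 0.44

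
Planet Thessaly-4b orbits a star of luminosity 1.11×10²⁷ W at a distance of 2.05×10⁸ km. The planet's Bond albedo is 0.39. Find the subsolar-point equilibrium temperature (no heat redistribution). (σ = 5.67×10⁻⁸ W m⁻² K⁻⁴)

d = 2.05×10⁸ km = 2.05×10¹¹ m.
Flux: S = L/(4πd²) = 1.11×10²⁷/(4π×(2.05×10¹¹)²) = 2100 W m⁻².
At the subsolar point the surface absorbs S(1−A) and emits σT⁴ per unit area — no factor of 4, since only the local patch is in balance.
T = [2100 × 0.61 / 5.67×10⁻⁸]^(1/4) = (2.26×10¹⁰)^(1/4) = 388 K.

T_ss ≈ 388 K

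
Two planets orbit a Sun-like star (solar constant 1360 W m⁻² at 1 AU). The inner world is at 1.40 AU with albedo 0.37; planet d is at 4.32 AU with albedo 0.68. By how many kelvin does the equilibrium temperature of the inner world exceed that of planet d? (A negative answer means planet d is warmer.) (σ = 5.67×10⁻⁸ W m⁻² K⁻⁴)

ΔT ≈ 108.8 K

T_eq = [S₀(1−A)/(4σd²)]^(1/4), so T ∝ (1−A)^(1/4) / √d.
T₁ = [1360×0.63/(4×5.67×10⁻⁸×1.40²)]^(1/4) = 209.53 K.
T₂ = [1360×0.32/(4×5.67×10⁻⁸×4.32²)]^(1/4) = 100.70 K.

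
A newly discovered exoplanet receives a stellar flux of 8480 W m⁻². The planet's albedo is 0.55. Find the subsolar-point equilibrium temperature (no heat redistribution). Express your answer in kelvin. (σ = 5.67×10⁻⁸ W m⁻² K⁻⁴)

At the subsolar point the surface absorbs S(1−A) and emits σT⁴ per unit area — no factor of 4, since only the local patch is in balance.
T = [8480 × 0.45 / 5.67×10⁻⁸]^(1/4) = (6.73×10¹⁰)^(1/4) = 509 K.

T_ss ≈ 509 K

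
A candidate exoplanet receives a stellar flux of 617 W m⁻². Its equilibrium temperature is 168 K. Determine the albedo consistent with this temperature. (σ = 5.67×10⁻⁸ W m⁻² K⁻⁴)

A ≈ 0.71

From T_eq⁴ = S(1−A)/(4σ): 1−A = 4σT_eq⁴/S.
1−A = 4 × 5.67×10⁻⁸ × (168)⁴ / 617 = 0.293.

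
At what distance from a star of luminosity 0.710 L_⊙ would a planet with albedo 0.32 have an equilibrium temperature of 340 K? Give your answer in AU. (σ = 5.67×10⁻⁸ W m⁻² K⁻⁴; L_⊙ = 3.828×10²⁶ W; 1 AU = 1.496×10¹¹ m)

d ≈ 0.466 AU

L = 0.710 × 3.828×10²⁶ = 2.72×10²⁶ W.
From T_eq⁴ = L(1−A)/(16πσd²): d = √[L(1−A)/(16πσT_eq⁴)].
d = √[2.72×10²⁶ × 0.68 / (16π × 5.67×10⁻⁸ × (340)⁴)] = 6.97×10¹⁰ m = 0.466 AU.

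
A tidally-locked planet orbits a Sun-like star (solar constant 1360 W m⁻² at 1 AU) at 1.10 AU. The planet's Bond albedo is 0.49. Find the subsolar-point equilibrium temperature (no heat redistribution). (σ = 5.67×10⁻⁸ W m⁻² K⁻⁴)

T_ss ≈ 317 K

Flux at 1.10 AU: S = 1360/1.10² = 1120 W m⁻².
At the subsolar point the surface absorbs S(1−A) and emits σT⁴ per unit area — no factor of 4, since only the local patch is in balance.
T = [1120 × 0.51 / 5.67×10⁻⁸]^(1/4) = (1.01×10¹⁰)^(1/4) = 317 K.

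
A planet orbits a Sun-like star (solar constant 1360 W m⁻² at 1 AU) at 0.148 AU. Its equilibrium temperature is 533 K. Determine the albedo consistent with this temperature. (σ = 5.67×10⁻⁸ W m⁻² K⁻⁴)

A ≈ 0.71

Flux at 0.148 AU: S = 1360/0.148² = 6.21×10⁴ W m⁻².
From T_eq⁴ = S(1−A)/(4σ): 1−A = 4σT_eq⁴/S.
1−A = 4 × 5.67×10⁻⁸ × (533)⁴ / 6.21×10⁴ = 0.295.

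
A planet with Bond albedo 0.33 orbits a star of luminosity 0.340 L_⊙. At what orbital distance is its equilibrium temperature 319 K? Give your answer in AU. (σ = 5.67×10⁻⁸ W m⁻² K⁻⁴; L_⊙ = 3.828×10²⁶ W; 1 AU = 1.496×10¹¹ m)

L = 0.340 × 3.828×10²⁶ = 1.30×10²⁶ W.
From T_eq⁴ = L(1−A)/(16πσd²): d = √[L(1−A)/(16πσT_eq⁴)].
d = √[1.30×10²⁶ × 0.67 / (16π × 5.67×10⁻⁸ × (319)⁴)] = 5.44×10¹⁰ m = 0.363 AU.

d ≈ 0.363 AU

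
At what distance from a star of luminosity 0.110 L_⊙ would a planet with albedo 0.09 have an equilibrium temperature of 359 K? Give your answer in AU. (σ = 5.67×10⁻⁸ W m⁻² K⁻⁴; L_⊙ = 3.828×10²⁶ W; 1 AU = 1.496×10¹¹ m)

d ≈ 0.190 AU

L = 0.110 × 3.828×10²⁶ = 4.21×10²⁵ W.
From T_eq⁴ = L(1−A)/(16πσd²): d = √[L(1−A)/(16πσT_eq⁴)].
d = √[4.21×10²⁵ × 0.91 / (16π × 5.67×10⁻⁸ × (359)⁴)] = 2.85×10¹⁰ m = 0.190 AU.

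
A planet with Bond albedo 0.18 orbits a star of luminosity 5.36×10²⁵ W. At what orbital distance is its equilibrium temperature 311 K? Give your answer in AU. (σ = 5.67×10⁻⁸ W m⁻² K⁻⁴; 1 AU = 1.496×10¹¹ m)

d ≈ 0.271 AU

From T_eq⁴ = L(1−A)/(16πσd²): d = √[L(1−A)/(16πσT_eq⁴)].
d = √[5.36×10²⁵ × 0.82 / (16π × 5.67×10⁻⁸ × (311)⁴)] = 4.06×10¹⁰ m = 0.271 AU.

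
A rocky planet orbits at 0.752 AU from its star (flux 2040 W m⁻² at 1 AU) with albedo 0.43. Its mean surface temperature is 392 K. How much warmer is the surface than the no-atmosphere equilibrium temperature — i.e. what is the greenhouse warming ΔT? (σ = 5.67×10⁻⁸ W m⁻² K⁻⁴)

ΔT ≈ 83.4 K

S = 2040/0.752² = 3607 W m⁻².
T_eq = [S(1−A)/(4σ)]^(1/4) = [3607×0.57/(4×5.67×10⁻⁸)]^(1/4) = 308.6 K.
ΔT = T_surf − T_eq = 392 − 308.6.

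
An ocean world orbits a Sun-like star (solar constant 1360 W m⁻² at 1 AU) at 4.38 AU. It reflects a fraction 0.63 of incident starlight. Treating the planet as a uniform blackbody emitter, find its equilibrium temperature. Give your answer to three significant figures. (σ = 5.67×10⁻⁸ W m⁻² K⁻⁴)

Flux at 4.38 AU: S = 1360/4.38² = 70.9 W m⁻².
Energy balance: absorbed = emitted ⇒ πR²·S(1−A) = 4πR²·σT_eq⁴, so T_eq⁴ = S(1−A)/(4σ).
T_eq = [70.9 × 0.37 / (4 × 5.67×10⁻⁸)]^(1/4) = (1.16×10⁸)^(1/4) = 104 K.

T_eq ≈ 104 K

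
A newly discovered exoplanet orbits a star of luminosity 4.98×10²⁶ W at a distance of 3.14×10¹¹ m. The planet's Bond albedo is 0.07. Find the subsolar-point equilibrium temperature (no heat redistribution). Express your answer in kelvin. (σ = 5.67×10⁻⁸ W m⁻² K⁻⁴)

T_ss ≈ 285 K

Flux: S = L/(4πd²) = 4.98×10²⁶/(4π×(3.14×10¹¹)²) = 402 W m⁻².
At the subsolar point the surface absorbs S(1−A) and emits σT⁴ per unit area — no factor of 4, since only the local patch is in balance.
T = [402 × 0.93 / 5.67×10⁻⁸]^(1/4) = (6.59×10⁹)^(1/4) = 285 K.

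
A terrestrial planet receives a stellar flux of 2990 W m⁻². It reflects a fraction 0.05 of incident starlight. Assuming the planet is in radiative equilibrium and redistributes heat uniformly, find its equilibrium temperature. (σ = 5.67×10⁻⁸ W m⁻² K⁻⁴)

Energy balance: absorbed = emitted ⇒ πR²·S(1−A) = 4πR²·σT_eq⁴, so T_eq⁴ = S(1−A)/(4σ).
T_eq = [2990 × 0.95 / (4 × 5.67×10⁻⁸)]^(1/4) = (1.25×10¹⁰)^(1/4) = 335 K.

T_eq ≈ 335 K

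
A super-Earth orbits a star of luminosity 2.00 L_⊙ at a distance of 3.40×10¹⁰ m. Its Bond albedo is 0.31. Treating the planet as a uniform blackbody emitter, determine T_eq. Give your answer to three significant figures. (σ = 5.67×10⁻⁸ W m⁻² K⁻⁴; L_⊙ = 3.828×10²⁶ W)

T_eq ≈ 633 K

L = 2.00 × 3.828×10²⁶ = 7.66×10²⁶ W.
Flux: S = L/(4πd²) = 7.66×10²⁶/(4π×(3.40×10¹⁰)²) = 5.27×10⁴ W m⁻².
Energy balance: absorbed = emitted ⇒ πR²·S(1−A) = 4πR²·σT_eq⁴, so T_eq⁴ = S(1−A)/(4σ).
T_eq = [5.27×10⁴ × 0.69 / (4 × 5.67×10⁻⁸)]^(1/4) = (1.60×10¹¹)^(1/4) = 633 K.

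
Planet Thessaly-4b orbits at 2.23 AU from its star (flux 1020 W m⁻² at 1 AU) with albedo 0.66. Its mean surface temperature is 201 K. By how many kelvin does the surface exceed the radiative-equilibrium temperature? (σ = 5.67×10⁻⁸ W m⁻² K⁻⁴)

S = 1020/2.23² = 205.1 W m⁻².
T_eq = [S(1−A)/(4σ)]^(1/4) = [205.1×0.34/(4×5.67×10⁻⁸)]^(1/4) = 132.4 K.
ΔT = T_surf − T_eq = 201 − 132.4.

ΔT ≈ 68.6 K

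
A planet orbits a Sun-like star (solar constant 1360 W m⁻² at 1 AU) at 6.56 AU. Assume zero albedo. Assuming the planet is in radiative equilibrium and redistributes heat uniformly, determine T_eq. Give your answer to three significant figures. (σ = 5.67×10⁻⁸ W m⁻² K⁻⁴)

T_eq ≈ 109 K

Flux at 6.56 AU: S = 1360/6.56² = 31.6 W m⁻².
Energy balance: absorbed = emitted ⇒ πR²·S(1−A) = 4πR²·σT_eq⁴, so T_eq⁴ = S(1−A)/(4σ).
T_eq = [31.6 × 1.00 / (4 × 5.67×10⁻⁸)]^(1/4) = (1.39×10⁸)^(1/4) = 109 K.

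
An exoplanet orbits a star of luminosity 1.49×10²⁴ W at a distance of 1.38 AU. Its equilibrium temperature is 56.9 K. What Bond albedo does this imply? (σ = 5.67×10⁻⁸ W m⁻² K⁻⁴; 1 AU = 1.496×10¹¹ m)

d = 1.38 AU = 2.06×10¹¹ m.
Flux: S = L/(4πd²) = 1.49×10²⁴/(4π×(2.06×10¹¹)²) = 2.78 W m⁻².
From T_eq⁴ = S(1−A)/(4σ): 1−A = 4σT_eq⁴/S.
1−A = 4 × 5.67×10⁻⁸ × (56.9)⁴ / 2.78 = 0.855.

A ≈ 0.15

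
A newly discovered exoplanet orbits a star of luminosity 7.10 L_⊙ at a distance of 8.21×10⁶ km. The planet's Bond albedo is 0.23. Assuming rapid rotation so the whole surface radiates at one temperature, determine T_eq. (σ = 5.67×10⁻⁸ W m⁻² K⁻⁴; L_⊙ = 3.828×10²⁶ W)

T_eq ≈ 1820 K

d = 8.21×10⁶ km = 8.21×10⁹ m.
L = 7.10 × 3.828×10²⁶ = 2.72×10²⁷ W.
Flux: S = L/(4πd²) = 2.72×10²⁷/(4π×(8.21×10⁹)²) = 3.21×10⁶ W m⁻².
Energy balance: absorbed = emitted ⇒ πR²·S(1−A) = 4πR²·σT_eq⁴, so T_eq⁴ = S(1−A)/(4σ).
T_eq = [3.21×10⁶ × 0.77 / (4 × 5.67×10⁻⁸)]^(1/4) = (1.09×10¹³)^(1/4) = 1820 K.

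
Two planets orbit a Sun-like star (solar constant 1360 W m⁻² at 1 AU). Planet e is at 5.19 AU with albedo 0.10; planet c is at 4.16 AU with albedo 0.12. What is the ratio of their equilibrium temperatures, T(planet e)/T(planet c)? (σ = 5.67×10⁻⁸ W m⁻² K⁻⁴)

T_eq = [S₀(1−A)/(4σd²)]^(1/4), so T ∝ (1−A)^(1/4) / √d.
T₁ = [1360×0.90/(4×5.67×10⁻⁸×5.19²)]^(1/4) = 118.97 K.
T₂ = [1360×0.88/(4×5.67×10⁻⁸×4.16²)]^(1/4) = 132.14 K.

T₁/T₂ ≈ 0.900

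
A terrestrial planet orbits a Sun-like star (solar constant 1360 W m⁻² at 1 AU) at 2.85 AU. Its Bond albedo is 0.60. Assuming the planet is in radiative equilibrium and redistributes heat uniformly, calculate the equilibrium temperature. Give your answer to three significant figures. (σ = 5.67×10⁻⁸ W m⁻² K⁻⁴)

T_eq ≈ 131 K

Flux at 2.85 AU: S = 1360/2.85² = 167 W m⁻².
Energy balance: absorbed = emitted ⇒ πR²·S(1−A) = 4πR²·σT_eq⁴, so T_eq⁴ = S(1−A)/(4σ).
T_eq = [167 × 0.40 / (4 × 5.67×10⁻⁸)]^(1/4) = (2.95×10⁸)^(1/4) = 131 K.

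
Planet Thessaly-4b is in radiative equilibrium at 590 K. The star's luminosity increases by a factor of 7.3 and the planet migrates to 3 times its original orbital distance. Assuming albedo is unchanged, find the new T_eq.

T_eq ∝ L^(1/4) · d^(−1/2).
T′ = 590 × 7.3^(1/4) / 3^(1/2) = 560 K.

T_eq ≈ 560 K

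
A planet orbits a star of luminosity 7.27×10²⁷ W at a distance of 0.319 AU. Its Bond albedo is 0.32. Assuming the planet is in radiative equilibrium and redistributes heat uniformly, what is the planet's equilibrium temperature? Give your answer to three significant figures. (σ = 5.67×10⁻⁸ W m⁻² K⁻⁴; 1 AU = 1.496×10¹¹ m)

T_eq ≈ 934 K

d = 0.319 AU = 4.77×10¹⁰ m.
Flux: S = L/(4πd²) = 7.27×10²⁷/(4π×(4.77×10¹⁰)²) = 2.54×10⁵ W m⁻².
Energy balance: absorbed = emitted ⇒ πR²·S(1−A) = 4πR²·σT_eq⁴, so T_eq⁴ = S(1−A)/(4σ).
T_eq = [2.54×10⁵ × 0.68 / (4 × 5.67×10⁻⁸)]^(1/4) = (7.62×10¹¹)^(1/4) = 934 K.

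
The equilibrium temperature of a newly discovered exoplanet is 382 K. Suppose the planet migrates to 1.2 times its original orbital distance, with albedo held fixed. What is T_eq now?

T_eq ≈ 349 K

T_eq ∝ L^(1/4) · d^(−1/2).
T′ = 382 / 1.2^(1/2) = 349 K.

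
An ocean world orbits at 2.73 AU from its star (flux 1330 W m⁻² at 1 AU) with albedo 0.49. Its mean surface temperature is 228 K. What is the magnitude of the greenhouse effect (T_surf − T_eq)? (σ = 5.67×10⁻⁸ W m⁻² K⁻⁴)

S = 1330/2.73² = 178.5 W m⁻².
T_eq = [S(1−A)/(4σ)]^(1/4) = [178.5×0.51/(4×5.67×10⁻⁸)]^(1/4) = 141.5 K.
ΔT = T_surf − T_eq = 228 − 141.5.

ΔT ≈ 86.5 K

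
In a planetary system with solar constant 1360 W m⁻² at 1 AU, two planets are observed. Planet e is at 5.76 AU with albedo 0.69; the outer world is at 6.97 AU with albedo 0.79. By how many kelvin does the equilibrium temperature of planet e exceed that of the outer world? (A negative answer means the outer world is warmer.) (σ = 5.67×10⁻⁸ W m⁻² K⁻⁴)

ΔT ≈ 15.2 K

T_eq = [S₀(1−A)/(4σd²)]^(1/4), so T ∝ (1−A)^(1/4) / √d.
T₁ = [1360×0.31/(4×5.67×10⁻⁸×5.76²)]^(1/4) = 86.52 K.
T₂ = [1360×0.21/(4×5.67×10⁻⁸×6.97²)]^(1/4) = 71.35 K.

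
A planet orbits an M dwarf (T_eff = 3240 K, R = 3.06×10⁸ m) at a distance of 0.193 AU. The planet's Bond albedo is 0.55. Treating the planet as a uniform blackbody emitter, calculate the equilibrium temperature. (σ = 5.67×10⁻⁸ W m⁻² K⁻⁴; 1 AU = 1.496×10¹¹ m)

T_eq ≈ 193 K

d = 0.193 AU = 2.89×10¹⁰ m.
L = 4πR_⋆²σT_⋆⁴ = 4π(3.06×10⁸)² × 5.67×10⁻⁸ × (3240)⁴ = 7.35×10²⁴ W.
S = L/(4πd²) = 702 W m⁻².
Energy balance: absorbed = emitted ⇒ πR²·S(1−A) = 4πR²·σT_eq⁴, so T_eq⁴ = S(1−A)/(4σ).
T_eq = [702 × 0.45 / (4 × 5.67×10⁻⁸)]^(1/4) = (1.39×10⁹)^(1/4) = 193 K.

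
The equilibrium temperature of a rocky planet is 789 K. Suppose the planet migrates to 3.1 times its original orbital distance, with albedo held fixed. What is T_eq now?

T_eq ∝ L^(1/4) · d^(−1/2).
T′ = 789 / 3.1^(1/2) = 448 K.

T_eq ≈ 448 K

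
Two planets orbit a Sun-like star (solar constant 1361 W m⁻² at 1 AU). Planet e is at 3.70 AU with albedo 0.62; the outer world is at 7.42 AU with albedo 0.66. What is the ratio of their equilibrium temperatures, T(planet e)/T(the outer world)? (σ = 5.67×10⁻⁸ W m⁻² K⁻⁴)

T₁/T₂ ≈ 1.456

T_eq = [S₀(1−A)/(4σd²)]^(1/4), so T ∝ (1−A)^(1/4) / √d.
T₁ = [1361×0.38/(4×5.67×10⁻⁸×3.70²)]^(1/4) = 113.61 K.
T₂ = [1361×0.34/(4×5.67×10⁻⁸×7.42²)]^(1/4) = 78.02 K.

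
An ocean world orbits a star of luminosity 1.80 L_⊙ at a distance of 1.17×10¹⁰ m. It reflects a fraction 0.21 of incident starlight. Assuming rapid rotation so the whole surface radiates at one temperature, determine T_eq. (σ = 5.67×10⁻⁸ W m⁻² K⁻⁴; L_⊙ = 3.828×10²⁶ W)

L = 1.80 × 3.828×10²⁶ = 6.89×10²⁶ W.
Flux: S = L/(4πd²) = 6.89×10²⁶/(4π×(1.17×10¹⁰)²) = 4.01×10⁵ W m⁻².
Energy balance: absorbed = emitted ⇒ πR²·S(1−A) = 4πR²·σT_eq⁴, so T_eq⁴ = S(1−A)/(4σ).
T_eq = [4.01×10⁵ × 0.79 / (4 × 5.67×10⁻⁸)]^(1/4) = (1.40×10¹²)^(1/4) = 1090 K.

T_eq ≈ 1090 K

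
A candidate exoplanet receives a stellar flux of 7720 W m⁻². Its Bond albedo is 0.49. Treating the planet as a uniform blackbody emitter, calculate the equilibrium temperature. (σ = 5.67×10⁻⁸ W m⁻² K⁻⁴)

T_eq ≈ 363 K

Energy balance: absorbed = emitted ⇒ πR²·S(1−A) = 4πR²·σT_eq⁴, so T_eq⁴ = S(1−A)/(4σ).
T_eq = [7720 × 0.51 / (4 × 5.67×10⁻⁸)]^(1/4) = (1.74×10¹⁰)^(1/4) = 363 K.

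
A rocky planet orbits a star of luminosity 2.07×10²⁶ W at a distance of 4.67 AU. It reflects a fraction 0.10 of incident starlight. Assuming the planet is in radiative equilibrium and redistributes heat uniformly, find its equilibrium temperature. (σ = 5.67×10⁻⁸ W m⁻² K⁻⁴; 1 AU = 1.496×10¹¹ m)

d = 4.67 AU = 6.99×10¹¹ m.
Flux: S = L/(4πd²) = 2.07×10²⁶/(4π×(6.99×10¹¹)²) = 33.7 W m⁻².
Energy balance: absorbed = emitted ⇒ πR²·S(1−A) = 4πR²·σT_eq⁴, so T_eq⁴ = S(1−A)/(4σ).
T_eq = [33.7 × 0.90 / (4 × 5.67×10⁻⁸)]^(1/4) = (1.34×10⁸)^(1/4) = 108 K.

T_eq ≈ 108 K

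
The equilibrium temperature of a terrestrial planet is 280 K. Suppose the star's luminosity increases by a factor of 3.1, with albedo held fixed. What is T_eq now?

T_eq ∝ L^(1/4) · d^(−1/2).
T′ = 280 × 3.1^(1/4) = 372 K.

T_eq ≈ 372 K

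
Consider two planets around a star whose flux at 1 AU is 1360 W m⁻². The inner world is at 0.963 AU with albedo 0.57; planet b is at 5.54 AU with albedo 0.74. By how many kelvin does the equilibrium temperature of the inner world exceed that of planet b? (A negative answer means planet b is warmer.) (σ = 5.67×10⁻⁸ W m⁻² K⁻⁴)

ΔT ≈ 145.2 K

T_eq = [S₀(1−A)/(4σd²)]^(1/4), so T ∝ (1−A)^(1/4) / √d.
T₁ = [1360×0.43/(4×5.67×10⁻⁸×0.963²)]^(1/4) = 229.63 K.
T₂ = [1360×0.26/(4×5.67×10⁻⁸×5.54²)]^(1/4) = 84.42 K.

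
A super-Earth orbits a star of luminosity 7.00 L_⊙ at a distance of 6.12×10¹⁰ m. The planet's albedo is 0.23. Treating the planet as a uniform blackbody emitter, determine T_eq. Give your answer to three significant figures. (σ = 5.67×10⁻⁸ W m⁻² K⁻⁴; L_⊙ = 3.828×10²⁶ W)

L = 7.00 × 3.828×10²⁶ = 2.68×10²⁷ W.
Flux: S = L/(4πd²) = 2.68×10²⁷/(4π×(6.12×10¹⁰)²) = 5.69×10⁴ W m⁻².
Energy balance: absorbed = emitted ⇒ πR²·S(1−A) = 4πR²·σT_eq⁴, so T_eq⁴ = S(1−A)/(4σ).
T_eq = [5.69×10⁴ × 0.77 / (4 × 5.67×10⁻⁸)]^(1/4) = (1.93×10¹¹)^(1/4) = 663 K.

T_eq ≈ 663 K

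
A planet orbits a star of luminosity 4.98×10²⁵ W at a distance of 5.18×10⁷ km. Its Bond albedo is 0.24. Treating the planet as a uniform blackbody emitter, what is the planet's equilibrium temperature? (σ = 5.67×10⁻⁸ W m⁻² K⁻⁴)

d = 5.18×10⁷ km = 5.18×10¹⁰ m.
Flux: S = L/(4πd²) = 4.98×10²⁵/(4π×(5.18×10¹⁰)²) = 1480 W m⁻².
Energy balance: absorbed = emitted ⇒ πR²·S(1−A) = 4πR²·σT_eq⁴, so T_eq⁴ = S(1−A)/(4σ).
T_eq = [1480 × 0.76 / (4 × 5.67×10⁻⁸)]^(1/4) = (4.95×10⁹)^(1/4) = 265 K.

T_eq ≈ 265 K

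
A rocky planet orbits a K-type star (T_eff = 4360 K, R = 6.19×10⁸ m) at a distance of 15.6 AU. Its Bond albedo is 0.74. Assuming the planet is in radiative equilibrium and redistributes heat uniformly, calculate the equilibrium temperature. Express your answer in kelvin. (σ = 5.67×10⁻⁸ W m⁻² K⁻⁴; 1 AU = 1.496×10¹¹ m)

T_eq ≈ 35.9 K

d = 15.6 AU = 2.33×10¹² m.
L = 4πR_⋆²σT_⋆⁴ = 4π(6.19×10⁸)² × 5.67×10⁻⁸ × (4360)⁴ = 9.87×10²⁵ W.
S = L/(4πd²) = 1.44 W m⁻².
Energy balance: absorbed = emitted ⇒ πR²·S(1−A) = 4πR²·σT_eq⁴, so T_eq⁴ = S(1−A)/(4σ).
T_eq = [1.44 × 0.26 / (4 × 5.67×10⁻⁸)]^(1/4) = (1.65×10⁶)^(1/4) = 35.9 K.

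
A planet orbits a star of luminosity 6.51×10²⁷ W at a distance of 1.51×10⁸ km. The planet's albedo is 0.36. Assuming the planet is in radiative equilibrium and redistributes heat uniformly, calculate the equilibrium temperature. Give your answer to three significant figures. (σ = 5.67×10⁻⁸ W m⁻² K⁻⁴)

d = 1.51×10⁸ km = 1.51×10¹¹ m.
Flux: S = L/(4πd²) = 6.51×10²⁷/(4π×(1.51×10¹¹)²) = 2.27×10⁴ W m⁻².
Energy balance: absorbed = emitted ⇒ πR²·S(1−A) = 4πR²·σT_eq⁴, so T_eq⁴ = S(1−A)/(4σ).
T_eq = [2.27×10⁴ × 0.64 / (4 × 5.67×10⁻⁸)]^(1/4) = (6.41×10¹⁰)^(1/4) = 503 K.

T_eq ≈ 503 K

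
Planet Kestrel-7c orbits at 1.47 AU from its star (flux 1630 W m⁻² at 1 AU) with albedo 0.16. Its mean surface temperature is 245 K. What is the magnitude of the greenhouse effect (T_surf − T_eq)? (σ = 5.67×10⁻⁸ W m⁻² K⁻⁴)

ΔT ≈ 15.1 K

S = 1630/1.47² = 754.3 W m⁻².
T_eq = [S(1−A)/(4σ)]^(1/4) = [754.3×0.84/(4×5.67×10⁻⁸)]^(1/4) = 229.9 K.
ΔT = T_surf − T_eq = 245 − 229.9.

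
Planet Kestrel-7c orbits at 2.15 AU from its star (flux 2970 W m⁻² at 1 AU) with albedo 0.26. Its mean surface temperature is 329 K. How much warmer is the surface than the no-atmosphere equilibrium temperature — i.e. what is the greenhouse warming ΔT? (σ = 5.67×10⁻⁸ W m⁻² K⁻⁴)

ΔT ≈ 115.0 K

S = 2970/2.15² = 642.5 W m⁻².
T_eq = [S(1−A)/(4σ)]^(1/4) = [642.5×0.74/(4×5.67×10⁻⁸)]^(1/4) = 214.0 K.
ΔT = T_surf − T_eq = 329 − 214.0.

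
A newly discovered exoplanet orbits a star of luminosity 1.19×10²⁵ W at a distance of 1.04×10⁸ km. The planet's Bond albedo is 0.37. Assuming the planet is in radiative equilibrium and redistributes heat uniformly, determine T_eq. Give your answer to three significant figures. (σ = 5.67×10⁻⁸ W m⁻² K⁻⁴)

d = 1.04×10⁸ km = 1.04×10¹¹ m.
Flux: S = L/(4πd²) = 1.19×10²⁵/(4π×(1.04×10¹¹)²) = 87.6 W m⁻².
Energy balance: absorbed = emitted ⇒ πR²·S(1−A) = 4πR²·σT_eq⁴, so T_eq⁴ = S(1−A)/(4σ).
T_eq = [87.6 × 0.63 / (4 × 5.67×10⁻⁸)]^(1/4) = (2.43×10⁸)^(1/4) = 125 K.

T_eq ≈ 125 K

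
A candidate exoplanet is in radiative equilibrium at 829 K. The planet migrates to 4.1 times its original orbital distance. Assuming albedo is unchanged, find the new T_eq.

T_eq ∝ L^(1/4) · d^(−1/2).
T′ = 829 / 4.1^(1/2) = 409 K.

T_eq ≈ 409 K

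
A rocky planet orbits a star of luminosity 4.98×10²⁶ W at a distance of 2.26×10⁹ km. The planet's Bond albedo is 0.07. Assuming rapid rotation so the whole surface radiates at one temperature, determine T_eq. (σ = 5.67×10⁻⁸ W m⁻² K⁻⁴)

d = 2.26×10⁹ km = 2.26×10¹² m.
Flux: S = L/(4πd²) = 4.98×10²⁶/(4π×(2.26×10¹²)²) = 7.76 W m⁻².
Energy balance: absorbed = emitted ⇒ πR²·S(1−A) = 4πR²·σT_eq⁴, so T_eq⁴ = S(1−A)/(4σ).
T_eq = [7.76 × 0.93 / (4 × 5.67×10⁻⁸)]^(1/4) = (3.18×10⁷)^(1/4) = 75.1 K.

T_eq ≈ 75.1 K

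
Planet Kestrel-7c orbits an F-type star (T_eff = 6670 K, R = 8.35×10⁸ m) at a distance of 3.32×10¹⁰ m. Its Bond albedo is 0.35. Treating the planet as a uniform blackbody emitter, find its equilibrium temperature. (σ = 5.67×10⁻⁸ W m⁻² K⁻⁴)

T_eq ≈ 672 K

L = 4πR_⋆²σT_⋆⁴ = 4π(8.35×10⁸)² × 5.67×10⁻⁸ × (6670)⁴ = 9.83×10²⁶ W.
S = L/(4πd²) = 7.10×10⁴ W m⁻².
Energy balance: absorbed = emitted ⇒ πR²·S(1−A) = 4πR²·σT_eq⁴, so T_eq⁴ = S(1−A)/(4σ).
T_eq = [7.10×10⁴ × 0.65 / (4 × 5.67×10⁻⁸)]^(1/4) = (2.03×10¹¹)^(1/4) = 672 K.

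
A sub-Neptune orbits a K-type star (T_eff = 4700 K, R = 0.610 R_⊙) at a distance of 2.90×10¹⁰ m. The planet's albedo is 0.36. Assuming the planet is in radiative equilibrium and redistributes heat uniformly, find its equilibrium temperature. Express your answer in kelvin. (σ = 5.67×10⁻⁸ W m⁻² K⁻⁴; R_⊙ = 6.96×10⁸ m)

R_⋆ = 0.610 × 6.96×10⁸ = 4.25×10⁸ m.
L = 4πR_⋆²σT_⋆⁴ = 4π(4.25×10⁸)² × 5.67×10⁻⁸ × (4700)⁴ = 6.27×10²⁵ W.
S = L/(4πd²) = 5930 W m⁻².
Energy balance: absorbed = emitted ⇒ πR²·S(1−A) = 4πR²·σT_eq⁴, so T_eq⁴ = S(1−A)/(4σ).
T_eq = [5930 × 0.64 / (4 × 5.67×10⁻⁸)]^(1/4) = (1.67×10¹⁰)^(1/4) = 360 K.

T_eq ≈ 360 K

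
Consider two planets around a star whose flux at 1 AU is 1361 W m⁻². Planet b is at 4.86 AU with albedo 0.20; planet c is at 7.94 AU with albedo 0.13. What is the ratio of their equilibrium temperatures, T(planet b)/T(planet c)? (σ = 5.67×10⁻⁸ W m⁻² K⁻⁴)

T_eq = [S₀(1−A)/(4σd²)]^(1/4), so T ∝ (1−A)^(1/4) / √d.
T₁ = [1361×0.80/(4×5.67×10⁻⁸×4.86²)]^(1/4) = 119.40 K.
T₂ = [1361×0.87/(4×5.67×10⁻⁸×7.94²)]^(1/4) = 95.39 K.

T₁/T₂ ≈ 1.252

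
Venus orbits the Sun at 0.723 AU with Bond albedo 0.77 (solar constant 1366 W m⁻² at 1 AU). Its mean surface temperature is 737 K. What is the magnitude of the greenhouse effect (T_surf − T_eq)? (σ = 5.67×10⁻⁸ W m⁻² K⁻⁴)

S = 1366/0.723² = 2613 W m⁻².
T_eq = [S(1−A)/(4σ)]^(1/4) = [2613×0.23/(4×5.67×10⁻⁸)]^(1/4) = 226.9 K.
ΔT = T_surf − T_eq = 737 − 226.9.

ΔT ≈ 510.1 K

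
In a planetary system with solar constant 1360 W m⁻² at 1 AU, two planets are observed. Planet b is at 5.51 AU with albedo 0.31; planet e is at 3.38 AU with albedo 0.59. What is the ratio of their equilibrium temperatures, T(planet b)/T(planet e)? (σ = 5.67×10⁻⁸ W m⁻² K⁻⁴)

T_eq = [S₀(1−A)/(4σd²)]^(1/4), so T ∝ (1−A)^(1/4) / √d.
T₁ = [1360×0.69/(4×5.67×10⁻⁸×5.51²)]^(1/4) = 108.05 K.
T₂ = [1360×0.41/(4×5.67×10⁻⁸×3.38²)]^(1/4) = 121.12 K.

T₁/T₂ ≈ 0.892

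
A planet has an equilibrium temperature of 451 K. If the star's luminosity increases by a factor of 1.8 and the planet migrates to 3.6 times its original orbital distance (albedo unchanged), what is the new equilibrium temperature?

T_eq ≈ 275 K

T_eq ∝ L^(1/4) · d^(−1/2).
T′ = 451 × 1.8^(1/4) / 3.6^(1/2) = 275 K.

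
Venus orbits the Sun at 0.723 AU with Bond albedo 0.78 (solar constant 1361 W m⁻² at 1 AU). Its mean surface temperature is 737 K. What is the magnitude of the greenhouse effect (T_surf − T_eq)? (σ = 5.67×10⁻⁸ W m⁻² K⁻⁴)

ΔT ≈ 512.8 K

S = 1361/0.723² = 2604 W m⁻².
T_eq = [S(1−A)/(4σ)]^(1/4) = [2604×0.22/(4×5.67×10⁻⁸)]^(1/4) = 224.2 K.
ΔT = T_surf − T_eq = 737 − 224.2.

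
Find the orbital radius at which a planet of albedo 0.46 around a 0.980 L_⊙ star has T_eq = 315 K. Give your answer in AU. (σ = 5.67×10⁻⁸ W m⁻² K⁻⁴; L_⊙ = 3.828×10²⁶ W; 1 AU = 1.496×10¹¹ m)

L = 0.980 × 3.828×10²⁶ = 3.75×10²⁶ W.
From T_eq⁴ = L(1−A)/(16πσd²): d = √[L(1−A)/(16πσT_eq⁴)].
d = √[3.75×10²⁶ × 0.54 / (16π × 5.67×10⁻⁸ × (315)⁴)] = 8.50×10¹⁰ m = 0.568 AU.

d ≈ 0.568 AU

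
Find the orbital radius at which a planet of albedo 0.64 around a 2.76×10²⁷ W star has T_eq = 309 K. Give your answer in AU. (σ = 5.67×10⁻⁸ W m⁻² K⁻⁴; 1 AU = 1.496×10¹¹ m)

d ≈ 1.31 AU

From T_eq⁴ = L(1−A)/(16πσd²): d = √[L(1−A)/(16πσT_eq⁴)].
d = √[2.76×10²⁷ × 0.36 / (16π × 5.67×10⁻⁸ × (309)⁴)] = 1.96×10¹¹ m = 1.31 AU.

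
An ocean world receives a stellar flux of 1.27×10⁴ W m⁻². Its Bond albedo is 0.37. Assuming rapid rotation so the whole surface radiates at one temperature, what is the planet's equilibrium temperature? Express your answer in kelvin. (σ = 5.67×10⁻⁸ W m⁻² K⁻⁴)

T_eq ≈ 433 K

Energy balance: absorbed = emitted ⇒ πR²·S(1−A) = 4πR²·σT_eq⁴, so T_eq⁴ = S(1−A)/(4σ).
T_eq = [1.27×10⁴ × 0.63 / (4 × 5.67×10⁻⁸)]^(1/4) = (3.53×10¹⁰)^(1/4) = 433 K.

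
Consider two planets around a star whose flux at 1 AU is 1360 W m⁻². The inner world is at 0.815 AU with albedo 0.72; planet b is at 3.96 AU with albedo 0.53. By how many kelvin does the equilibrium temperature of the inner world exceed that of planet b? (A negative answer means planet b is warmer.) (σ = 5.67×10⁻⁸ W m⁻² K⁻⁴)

ΔT ≈ 108.4 K

T_eq = [S₀(1−A)/(4σd²)]^(1/4), so T ∝ (1−A)^(1/4) / √d.
T₁ = [1360×0.28/(4×5.67×10⁻⁸×0.815²)]^(1/4) = 224.23 K.
T₂ = [1360×0.47/(4×5.67×10⁻⁸×3.96²)]^(1/4) = 115.78 K.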